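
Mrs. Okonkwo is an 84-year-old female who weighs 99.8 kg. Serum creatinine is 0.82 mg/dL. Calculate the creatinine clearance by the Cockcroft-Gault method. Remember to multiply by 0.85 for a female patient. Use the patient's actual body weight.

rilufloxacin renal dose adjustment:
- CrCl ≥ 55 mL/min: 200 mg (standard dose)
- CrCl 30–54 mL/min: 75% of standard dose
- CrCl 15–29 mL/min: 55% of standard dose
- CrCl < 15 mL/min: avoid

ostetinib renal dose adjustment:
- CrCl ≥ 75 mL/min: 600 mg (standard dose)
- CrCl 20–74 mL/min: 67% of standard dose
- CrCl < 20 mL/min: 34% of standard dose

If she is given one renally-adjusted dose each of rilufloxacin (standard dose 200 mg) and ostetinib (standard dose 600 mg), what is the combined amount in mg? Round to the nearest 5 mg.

800 mg

CrCl = (140 − 84) × 99.8 / (72 × 0.82) × 0.85 = 5588.8 / 59.04 × 0.85 ≈ 80.5 mL/min
CrCl ≈ 80 mL/min.
rilufloxacin: ≥ 55 mL/min → 100% of 200 mg = 200 mg.
ostetinib: ≥ 75 mL/min → 100% of 600 mg = 600 mg.
Total = 200 + 600 = 800 mg.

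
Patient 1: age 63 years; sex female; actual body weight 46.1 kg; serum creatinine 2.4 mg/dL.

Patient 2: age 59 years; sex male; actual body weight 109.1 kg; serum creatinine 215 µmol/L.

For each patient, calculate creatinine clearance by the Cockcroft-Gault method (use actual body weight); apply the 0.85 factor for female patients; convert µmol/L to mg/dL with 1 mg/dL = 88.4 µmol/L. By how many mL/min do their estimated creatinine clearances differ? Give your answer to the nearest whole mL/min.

33 mL/min

Patient 1: CrCl = (140 − 63) × 46.1 / (72 × 2.4) × 0.85 = 3549.7 / 172.80 × 0.85 ≈ 17.5 mL/min
Patient 2: SCr = 215 / 88.4 = 2.432 mg/dL
Patient 2: CrCl = (140 − 59) × 109.1 / (72 × 2.432) = 8837.1 / 175.10 ≈ 50.5 mL/min
|17.5 − 50.5| = 33.0 mL/min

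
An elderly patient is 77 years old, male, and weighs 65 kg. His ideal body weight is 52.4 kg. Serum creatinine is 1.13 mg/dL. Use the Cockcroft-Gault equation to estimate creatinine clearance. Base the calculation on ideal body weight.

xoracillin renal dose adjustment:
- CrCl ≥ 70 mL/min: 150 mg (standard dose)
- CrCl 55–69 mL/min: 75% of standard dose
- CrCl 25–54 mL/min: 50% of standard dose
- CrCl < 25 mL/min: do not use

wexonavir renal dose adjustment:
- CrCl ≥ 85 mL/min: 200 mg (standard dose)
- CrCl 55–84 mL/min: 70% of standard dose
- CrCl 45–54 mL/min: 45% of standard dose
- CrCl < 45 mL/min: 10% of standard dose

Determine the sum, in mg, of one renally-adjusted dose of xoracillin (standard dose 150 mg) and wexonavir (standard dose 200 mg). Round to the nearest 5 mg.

CrCl = (140 − 77) × 52.4 / (72 × 1.13) = 3301.2 / 81.36 ≈ 40.6 mL/min
CrCl ≈ 41 mL/min.
xoracillin: 25–54 mL/min → 50% of 150 mg = 75 mg.
wexonavir: < 45 mL/min → 10% of 200 mg = 20 mg.
Total = 75 + 20 = 95 mg.

95 mg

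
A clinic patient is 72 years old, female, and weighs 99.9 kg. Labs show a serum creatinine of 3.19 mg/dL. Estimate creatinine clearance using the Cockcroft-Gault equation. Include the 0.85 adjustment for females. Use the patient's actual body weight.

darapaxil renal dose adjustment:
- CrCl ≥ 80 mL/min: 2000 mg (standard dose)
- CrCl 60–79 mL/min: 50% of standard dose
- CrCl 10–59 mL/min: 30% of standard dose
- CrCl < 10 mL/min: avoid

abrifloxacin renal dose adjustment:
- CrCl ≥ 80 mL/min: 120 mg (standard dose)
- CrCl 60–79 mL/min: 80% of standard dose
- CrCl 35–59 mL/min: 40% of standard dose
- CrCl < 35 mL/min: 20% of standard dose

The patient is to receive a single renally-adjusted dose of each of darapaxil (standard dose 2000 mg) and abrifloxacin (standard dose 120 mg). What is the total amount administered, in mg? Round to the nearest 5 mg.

CrCl = (140 − 72) × 99.9 / (72 × 3.19) × 0.85 = 6793.2 / 229.68 × 0.85 ≈ 25.1 mL/min
CrCl ≈ 25 mL/min.
darapaxil: 10–59 mL/min → 30% of 2000 mg = 600 mg.
abrifloxacin: < 35 mL/min → 20% of 120 mg = 24 mg.
Total = 600 + 24 = 624 mg.

625 mg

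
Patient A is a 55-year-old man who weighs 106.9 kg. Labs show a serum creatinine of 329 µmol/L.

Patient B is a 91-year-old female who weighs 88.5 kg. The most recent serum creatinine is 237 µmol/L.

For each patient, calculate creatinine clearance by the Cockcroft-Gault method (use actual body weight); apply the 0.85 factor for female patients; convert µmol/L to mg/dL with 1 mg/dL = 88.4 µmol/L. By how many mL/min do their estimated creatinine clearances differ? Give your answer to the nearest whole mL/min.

15 mL/min

Patient A: SCr = 329 / 88.4 = 3.722 mg/dL
Patient A: CrCl = (140 − 55) × 106.9 / (72 × 3.722) = 9086.5 / 267.98 ≈ 33.9 mL/min
Patient B: SCr = 237 / 88.4 = 2.681 mg/dL
Patient B: CrCl = (140 − 91) × 88.5 / (72 × 2.681) × 0.85 = 4336.5 / 193.03 × 0.85 ≈ 19.1 mL/min
|33.9 − 19.1| = 14.8 mL/min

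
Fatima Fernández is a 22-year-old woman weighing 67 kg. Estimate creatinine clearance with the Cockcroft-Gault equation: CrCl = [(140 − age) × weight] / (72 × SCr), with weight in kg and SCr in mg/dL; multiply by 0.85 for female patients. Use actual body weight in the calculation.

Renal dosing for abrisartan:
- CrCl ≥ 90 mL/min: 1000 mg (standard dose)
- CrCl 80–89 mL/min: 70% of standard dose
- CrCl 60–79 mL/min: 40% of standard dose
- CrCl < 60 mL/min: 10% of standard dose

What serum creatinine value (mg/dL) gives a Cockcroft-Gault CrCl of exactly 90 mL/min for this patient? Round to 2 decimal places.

1.04 mg/dL

Standard dose requires CrCl ≥ 90 mL/min.
Set (140 − 22) × 67 × 0.85 / (72 × SCr) = 90
SCr = (140 − 22) × 67 × 0.85 / (72 × 90) = 1.037 mg/dL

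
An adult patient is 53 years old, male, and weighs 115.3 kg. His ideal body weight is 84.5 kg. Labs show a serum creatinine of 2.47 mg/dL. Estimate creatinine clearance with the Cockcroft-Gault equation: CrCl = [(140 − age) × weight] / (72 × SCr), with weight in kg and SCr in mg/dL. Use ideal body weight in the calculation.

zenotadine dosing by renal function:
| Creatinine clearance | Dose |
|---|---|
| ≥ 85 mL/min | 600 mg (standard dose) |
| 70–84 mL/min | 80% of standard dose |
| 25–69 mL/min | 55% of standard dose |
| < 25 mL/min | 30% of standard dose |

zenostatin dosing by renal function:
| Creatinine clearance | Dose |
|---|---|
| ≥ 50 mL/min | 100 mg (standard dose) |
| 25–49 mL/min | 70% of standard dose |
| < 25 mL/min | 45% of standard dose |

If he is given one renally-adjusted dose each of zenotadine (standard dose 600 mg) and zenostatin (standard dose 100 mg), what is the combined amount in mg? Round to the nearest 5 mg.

400 mg

CrCl = (140 − 53) × 84.5 / (72 × 2.47) = 7351.5 / 177.84 ≈ 41.3 mL/min
CrCl ≈ 41 mL/min.
zenotadine: 25–69 mL/min → 55% of 600 mg = 330 mg.
zenostatin: 25–49 mL/min → 70% of 100 mg = 70 mg.
Total = 330 + 70 = 400 mg.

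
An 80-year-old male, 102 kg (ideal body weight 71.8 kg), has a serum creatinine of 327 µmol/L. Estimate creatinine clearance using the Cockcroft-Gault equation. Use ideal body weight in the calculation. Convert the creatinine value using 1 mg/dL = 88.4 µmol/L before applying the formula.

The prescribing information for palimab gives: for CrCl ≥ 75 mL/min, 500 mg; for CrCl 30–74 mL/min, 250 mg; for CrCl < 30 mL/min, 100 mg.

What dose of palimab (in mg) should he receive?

100 mg

SCr = 327 / 88.4 = 3.699 mg/dL
CrCl = (140 − 80) × 71.8 / (72 × 3.699) = 4308.0 / 266.33 ≈ 16.2 mL/min
CrCl ≈ 16 mL/min → bracket < 30 mL/min.
Dose for this bracket: 100 mg.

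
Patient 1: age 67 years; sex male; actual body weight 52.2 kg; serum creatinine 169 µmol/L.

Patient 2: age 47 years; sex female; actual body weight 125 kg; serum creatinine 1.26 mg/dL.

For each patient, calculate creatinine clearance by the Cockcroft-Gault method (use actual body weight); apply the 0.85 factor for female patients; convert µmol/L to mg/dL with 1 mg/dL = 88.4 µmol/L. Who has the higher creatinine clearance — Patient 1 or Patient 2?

Patient 1: SCr = 169 / 88.4 = 1.912 mg/dL
Patient 1: CrCl = (140 − 67) × 52.2 / (72 × 1.912) = 3810.6 / 137.66 ≈ 27.7 mL/min
Patient 2: CrCl = (140 − 47) × 125 / (72 × 1.26) × 0.85 = 11625.0 / 90.72 × 0.85 ≈ 108.9 mL/min
27.7 vs 108.9 mL/min → Patient 2 is higher.

Patient 2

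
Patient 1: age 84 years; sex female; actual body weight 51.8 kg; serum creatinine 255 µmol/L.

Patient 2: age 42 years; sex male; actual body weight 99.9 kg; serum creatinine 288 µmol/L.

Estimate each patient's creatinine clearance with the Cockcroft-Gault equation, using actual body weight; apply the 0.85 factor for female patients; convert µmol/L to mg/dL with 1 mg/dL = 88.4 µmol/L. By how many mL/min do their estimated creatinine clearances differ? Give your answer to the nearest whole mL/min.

Patient 1: SCr = 255 / 88.4 = 2.885 mg/dL
Patient 1: CrCl = (140 − 84) × 51.8 / (72 × 2.885) × 0.85 = 2900.8 / 207.72 × 0.85 ≈ 11.9 mL/min
Patient 2: SCr = 288 / 88.4 = 3.258 mg/dL
Patient 2: CrCl = (140 − 42) × 99.9 / (72 × 3.258) = 9790.2 / 234.58 ≈ 41.7 mL/min
|11.9 − 41.7| = 29.8 mL/min

30 mL/min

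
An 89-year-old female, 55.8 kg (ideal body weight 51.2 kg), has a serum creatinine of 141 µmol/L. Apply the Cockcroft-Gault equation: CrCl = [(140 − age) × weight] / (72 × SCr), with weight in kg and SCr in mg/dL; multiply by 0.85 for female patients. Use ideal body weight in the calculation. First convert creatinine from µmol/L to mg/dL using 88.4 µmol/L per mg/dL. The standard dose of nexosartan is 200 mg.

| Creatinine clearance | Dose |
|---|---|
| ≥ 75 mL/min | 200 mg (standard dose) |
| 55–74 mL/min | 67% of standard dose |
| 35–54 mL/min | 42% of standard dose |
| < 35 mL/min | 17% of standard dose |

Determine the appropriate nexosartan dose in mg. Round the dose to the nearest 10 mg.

SCr = 141 / 88.4 = 1.595 mg/dL
CrCl = (140 − 89) × 51.2 / (72 × 1.595) × 0.85 = 2611.2 / 114.84 × 0.85 ≈ 19.3 mL/min
CrCl ≈ 19 mL/min → bracket < 35 mL/min.
17% of 200 mg = 34 mg → 30 mg

30 mg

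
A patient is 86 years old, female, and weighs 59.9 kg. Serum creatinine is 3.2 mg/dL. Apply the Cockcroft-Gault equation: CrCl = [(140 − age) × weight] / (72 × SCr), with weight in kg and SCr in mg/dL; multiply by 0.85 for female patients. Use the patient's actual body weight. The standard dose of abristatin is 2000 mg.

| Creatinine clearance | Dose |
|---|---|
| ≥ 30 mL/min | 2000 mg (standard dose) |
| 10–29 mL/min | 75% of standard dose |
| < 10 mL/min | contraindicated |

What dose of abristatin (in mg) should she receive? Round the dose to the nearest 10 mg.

1500 mg

CrCl = (140 − 86) × 59.9 / (72 × 3.2) × 0.85 = 3234.6 / 230.40 × 0.85 ≈ 11.9 mL/min
CrCl ≈ 12 mL/min → bracket 10–29 mL/min.
75% of 2000 mg = 1500 mg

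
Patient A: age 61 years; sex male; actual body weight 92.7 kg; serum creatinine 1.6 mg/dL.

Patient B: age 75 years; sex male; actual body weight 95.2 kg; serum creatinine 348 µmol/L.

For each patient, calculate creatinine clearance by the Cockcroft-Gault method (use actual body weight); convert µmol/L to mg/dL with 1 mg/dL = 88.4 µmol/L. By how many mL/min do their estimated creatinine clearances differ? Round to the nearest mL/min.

42 mL/min

Patient A: CrCl = (140 − 61) × 92.7 / (72 × 1.6) = 7323.3 / 115.20 ≈ 63.6 mL/min
Patient B: SCr = 348 / 88.4 = 3.937 mg/dL
Patient B: CrCl = (140 − 75) × 95.2 / (72 × 3.937) = 6188.0 / 283.46 ≈ 21.8 mL/min
|63.6 − 21.8| = 41.8 mL/min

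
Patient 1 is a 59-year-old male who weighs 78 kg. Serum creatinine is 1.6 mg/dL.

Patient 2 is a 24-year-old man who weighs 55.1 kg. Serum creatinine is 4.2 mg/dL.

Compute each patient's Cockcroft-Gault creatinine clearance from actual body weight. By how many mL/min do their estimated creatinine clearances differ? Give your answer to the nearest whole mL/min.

34 mL/min

Patient 1: CrCl = (140 − 59) × 78 / (72 × 1.6) = 6318.0 / 115.20 ≈ 54.8 mL/min
Patient 2: CrCl = (140 − 24) × 55.1 / (72 × 4.2) = 6391.6 / 302.40 ≈ 21.1 mL/min
|54.8 − 21.1| = 33.7 mL/min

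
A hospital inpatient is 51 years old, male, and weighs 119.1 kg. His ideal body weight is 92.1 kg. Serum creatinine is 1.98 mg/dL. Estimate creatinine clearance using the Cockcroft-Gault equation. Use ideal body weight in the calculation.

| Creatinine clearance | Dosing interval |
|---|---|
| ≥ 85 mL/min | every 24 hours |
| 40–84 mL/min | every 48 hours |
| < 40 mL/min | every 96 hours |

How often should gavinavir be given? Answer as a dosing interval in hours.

CrCl = (140 − 51) × 92.1 / (72 × 1.98) = 8196.9 / 142.56 ≈ 57.5 mL/min
CrCl ≈ 57 mL/min → bracket 40–84 mL/min → every 48 hours.

every 48 hours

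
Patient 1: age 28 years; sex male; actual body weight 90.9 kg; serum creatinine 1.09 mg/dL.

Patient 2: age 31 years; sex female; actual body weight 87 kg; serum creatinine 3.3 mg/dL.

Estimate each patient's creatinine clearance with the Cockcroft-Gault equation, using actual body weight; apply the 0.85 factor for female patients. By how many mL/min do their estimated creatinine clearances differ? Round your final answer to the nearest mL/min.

96 mL/min

Patient 1: CrCl = (140 − 28) × 90.9 / (72 × 1.09) = 10180.8 / 78.48 ≈ 129.7 mL/min
Patient 2: CrCl = (140 − 31) × 87 / (72 × 3.3) × 0.85 = 9483.0 / 237.60 × 0.85 ≈ 33.9 mL/min
|129.7 − 33.9| = 95.8 mL/min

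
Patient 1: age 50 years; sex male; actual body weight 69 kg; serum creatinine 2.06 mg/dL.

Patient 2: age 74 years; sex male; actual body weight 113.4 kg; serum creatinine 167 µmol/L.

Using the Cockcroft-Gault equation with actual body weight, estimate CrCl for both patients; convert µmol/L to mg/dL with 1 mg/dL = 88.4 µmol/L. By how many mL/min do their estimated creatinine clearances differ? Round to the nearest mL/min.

Patient 1: CrCl = (140 − 50) × 69 / (72 × 2.06) = 6210.0 / 148.32 ≈ 41.9 mL/min
Patient 2: SCr = 167 / 88.4 = 1.889 mg/dL
Patient 2: CrCl = (140 − 74) × 113.4 / (72 × 1.889) = 7484.4 / 136.01 ≈ 55.0 mL/min
|41.9 − 55.0| = 13.1 mL/min

13 mL/min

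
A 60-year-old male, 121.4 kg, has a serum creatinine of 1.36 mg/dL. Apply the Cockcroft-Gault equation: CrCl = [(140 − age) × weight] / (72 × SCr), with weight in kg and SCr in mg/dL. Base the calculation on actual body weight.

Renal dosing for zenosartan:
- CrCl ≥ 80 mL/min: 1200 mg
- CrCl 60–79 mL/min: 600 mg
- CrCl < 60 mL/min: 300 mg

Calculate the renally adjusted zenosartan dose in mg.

1200 mg

CrCl = (140 − 60) × 121.4 / (72 × 1.36) = 9712.0 / 97.92 ≈ 99.2 mL/min
CrCl ≈ 99 mL/min → bracket ≥ 80 mL/min.
Dose for this bracket: 1200 mg.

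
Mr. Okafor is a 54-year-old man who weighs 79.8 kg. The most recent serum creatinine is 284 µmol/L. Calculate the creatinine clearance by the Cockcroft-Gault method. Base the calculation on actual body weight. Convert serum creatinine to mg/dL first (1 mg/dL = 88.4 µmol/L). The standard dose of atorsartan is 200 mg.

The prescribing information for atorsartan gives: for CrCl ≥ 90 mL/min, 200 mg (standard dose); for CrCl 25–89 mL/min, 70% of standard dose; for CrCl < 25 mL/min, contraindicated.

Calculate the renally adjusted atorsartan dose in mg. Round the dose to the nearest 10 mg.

140 mg

SCr = 284 / 88.4 = 3.213 mg/dL
CrCl = (140 − 54) × 79.8 / (72 × 3.213) = 6862.8 / 231.34 ≈ 29.7 mL/min
CrCl ≈ 30 mL/min → bracket 25–89 mL/min.
70% of 200 mg = 140 mg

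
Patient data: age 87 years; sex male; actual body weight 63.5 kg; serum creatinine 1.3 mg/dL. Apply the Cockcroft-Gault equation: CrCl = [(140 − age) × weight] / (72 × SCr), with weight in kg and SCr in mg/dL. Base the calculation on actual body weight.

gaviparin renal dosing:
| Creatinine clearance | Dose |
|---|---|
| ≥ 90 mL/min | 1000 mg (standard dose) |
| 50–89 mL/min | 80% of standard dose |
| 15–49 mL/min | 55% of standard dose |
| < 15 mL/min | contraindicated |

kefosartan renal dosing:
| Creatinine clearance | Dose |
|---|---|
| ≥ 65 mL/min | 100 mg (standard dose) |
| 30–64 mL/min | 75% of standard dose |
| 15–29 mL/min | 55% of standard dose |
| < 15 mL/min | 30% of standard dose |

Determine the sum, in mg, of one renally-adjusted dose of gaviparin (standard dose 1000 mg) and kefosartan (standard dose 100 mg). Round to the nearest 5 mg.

CrCl = (140 − 87) × 63.5 / (72 × 1.3) = 3365.5 / 93.60 ≈ 36.0 mL/min
CrCl ≈ 36 mL/min.
gaviparin: 15–49 mL/min → 55% of 1000 mg = 550 mg.
kefosartan: 30–64 mL/min → 75% of 100 mg = 75 mg.
Total = 550 + 75 = 625 mg.

625 mg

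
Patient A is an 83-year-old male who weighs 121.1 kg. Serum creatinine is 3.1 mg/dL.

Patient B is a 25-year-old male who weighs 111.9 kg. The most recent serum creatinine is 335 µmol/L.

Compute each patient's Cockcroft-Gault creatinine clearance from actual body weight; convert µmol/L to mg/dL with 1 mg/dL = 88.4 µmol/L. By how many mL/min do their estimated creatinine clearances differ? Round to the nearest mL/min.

Patient A: CrCl = (140 − 83) × 121.1 / (72 × 3.1) = 6902.7 / 223.20 ≈ 30.9 mL/min
Patient B: SCr = 335 / 88.4 = 3.79 mg/dL
Patient B: CrCl = (140 − 25) × 111.9 / (72 × 3.79) = 12868.5 / 272.88 ≈ 47.2 mL/min
|30.9 − 47.2| = 16.3 mL/min

16 mL/min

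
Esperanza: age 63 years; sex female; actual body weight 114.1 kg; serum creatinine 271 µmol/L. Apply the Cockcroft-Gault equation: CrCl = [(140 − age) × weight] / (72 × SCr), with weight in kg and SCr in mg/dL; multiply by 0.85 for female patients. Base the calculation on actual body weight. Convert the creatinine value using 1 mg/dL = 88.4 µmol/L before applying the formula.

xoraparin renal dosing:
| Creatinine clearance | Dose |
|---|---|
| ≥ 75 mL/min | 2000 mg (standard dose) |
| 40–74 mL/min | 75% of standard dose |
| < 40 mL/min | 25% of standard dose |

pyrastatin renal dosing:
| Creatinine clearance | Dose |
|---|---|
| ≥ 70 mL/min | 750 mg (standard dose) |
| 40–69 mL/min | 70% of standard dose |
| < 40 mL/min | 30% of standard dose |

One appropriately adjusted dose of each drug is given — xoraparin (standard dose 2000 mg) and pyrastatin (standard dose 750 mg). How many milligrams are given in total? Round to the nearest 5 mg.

SCr = 271 / 88.4 = 3.066 mg/dL
CrCl = (140 − 63) × 114.1 / (72 × 3.066) × 0.85 = 8785.7 / 220.75 × 0.85 ≈ 33.8 mL/min
CrCl ≈ 34 mL/min.
xoraparin: < 40 mL/min → 25% of 2000 mg = 500 mg.
pyrastatin: < 40 mL/min → 30% of 750 mg = 225 mg.
Total = 500 + 225 = 725 mg.

725 mg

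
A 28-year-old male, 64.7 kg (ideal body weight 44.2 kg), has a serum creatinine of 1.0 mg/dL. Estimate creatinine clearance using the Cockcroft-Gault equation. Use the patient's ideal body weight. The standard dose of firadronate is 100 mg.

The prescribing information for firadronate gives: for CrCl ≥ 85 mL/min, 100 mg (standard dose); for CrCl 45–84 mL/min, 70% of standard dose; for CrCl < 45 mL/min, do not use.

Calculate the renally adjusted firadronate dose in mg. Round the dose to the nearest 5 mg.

CrCl = (140 − 28) × 44.2 / (72 × 1) = 4950.4 / 72.00 ≈ 68.8 mL/min
CrCl ≈ 69 mL/min → bracket 45–84 mL/min.
70% of 100 mg = 70 mg

70 mg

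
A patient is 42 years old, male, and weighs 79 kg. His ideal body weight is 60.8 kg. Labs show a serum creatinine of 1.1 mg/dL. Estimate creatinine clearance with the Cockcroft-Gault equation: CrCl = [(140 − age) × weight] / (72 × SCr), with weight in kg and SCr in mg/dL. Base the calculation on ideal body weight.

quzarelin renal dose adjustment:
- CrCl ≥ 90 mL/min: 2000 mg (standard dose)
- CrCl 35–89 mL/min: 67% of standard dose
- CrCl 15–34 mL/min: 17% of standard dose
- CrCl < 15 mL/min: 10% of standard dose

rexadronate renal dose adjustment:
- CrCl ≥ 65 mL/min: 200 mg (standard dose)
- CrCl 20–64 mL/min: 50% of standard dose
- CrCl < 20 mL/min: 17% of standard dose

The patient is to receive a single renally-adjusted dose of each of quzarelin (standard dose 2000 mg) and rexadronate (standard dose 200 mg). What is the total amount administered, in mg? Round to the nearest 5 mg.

CrCl = (140 − 42) × 60.8 / (72 × 1.1) = 5958.4 / 79.20 ≈ 75.2 mL/min
CrCl ≈ 75 mL/min.
quzarelin: 35–89 mL/min → 67% of 2000 mg = 1340 mg.
rexadronate: ≥ 65 mL/min → 100% of 200 mg = 200 mg.
Total = 1340 + 200 = 1540 mg.

1540 mg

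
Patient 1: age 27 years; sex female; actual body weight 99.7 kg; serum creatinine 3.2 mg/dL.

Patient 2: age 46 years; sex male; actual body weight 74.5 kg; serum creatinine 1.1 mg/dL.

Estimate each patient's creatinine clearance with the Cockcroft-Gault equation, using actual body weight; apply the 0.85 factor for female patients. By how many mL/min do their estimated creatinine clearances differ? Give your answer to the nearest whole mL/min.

47 mL/min

Patient 1: CrCl = (140 − 27) × 99.7 / (72 × 3.2) × 0.85 = 11266.1 / 230.40 × 0.85 ≈ 41.6 mL/min
Patient 2: CrCl = (140 − 46) × 74.5 / (72 × 1.1) = 7003.0 / 79.20 ≈ 88.4 mL/min
|41.6 − 88.4| = 46.8 mL/min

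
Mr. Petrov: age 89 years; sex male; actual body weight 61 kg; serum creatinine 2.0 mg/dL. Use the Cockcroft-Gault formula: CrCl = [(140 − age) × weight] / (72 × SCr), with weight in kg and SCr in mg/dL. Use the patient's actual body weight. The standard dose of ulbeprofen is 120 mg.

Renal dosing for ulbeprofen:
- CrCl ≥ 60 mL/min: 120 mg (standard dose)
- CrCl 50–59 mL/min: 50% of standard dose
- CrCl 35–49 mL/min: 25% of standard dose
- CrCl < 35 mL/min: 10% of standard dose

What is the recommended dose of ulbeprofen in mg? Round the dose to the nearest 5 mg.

10 mg

CrCl = (140 − 89) × 61 / (72 × 2) = 3111.0 / 144.00 ≈ 21.6 mL/min
CrCl ≈ 22 mL/min → bracket < 35 mL/min.
10% of 120 mg = 12 mg → 10 mg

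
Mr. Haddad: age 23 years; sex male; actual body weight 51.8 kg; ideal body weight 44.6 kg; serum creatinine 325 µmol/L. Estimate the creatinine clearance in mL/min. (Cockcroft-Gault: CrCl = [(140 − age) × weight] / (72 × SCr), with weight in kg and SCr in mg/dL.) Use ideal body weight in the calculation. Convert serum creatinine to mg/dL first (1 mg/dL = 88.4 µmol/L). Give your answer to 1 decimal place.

19.7 mL/min

SCr = 325 / 88.4 = 3.676 mg/dL
CrCl = (140 − 23) × 44.6 / (72 × 3.676) = 5218.2 / 264.67 ≈ 19.7 mL/min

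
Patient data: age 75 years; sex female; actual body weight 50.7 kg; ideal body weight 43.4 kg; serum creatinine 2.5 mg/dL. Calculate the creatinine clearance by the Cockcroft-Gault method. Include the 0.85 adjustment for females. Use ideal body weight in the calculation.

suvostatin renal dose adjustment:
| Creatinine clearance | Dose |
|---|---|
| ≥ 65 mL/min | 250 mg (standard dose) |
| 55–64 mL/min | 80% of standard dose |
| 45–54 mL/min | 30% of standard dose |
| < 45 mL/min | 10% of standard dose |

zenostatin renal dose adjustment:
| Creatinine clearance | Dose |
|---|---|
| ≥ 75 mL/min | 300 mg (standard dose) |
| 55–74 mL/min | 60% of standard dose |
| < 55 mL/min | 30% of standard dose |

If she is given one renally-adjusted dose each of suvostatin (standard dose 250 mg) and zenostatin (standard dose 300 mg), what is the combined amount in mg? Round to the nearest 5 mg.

115 mg

CrCl = (140 − 75) × 43.4 / (72 × 2.5) × 0.85 = 2821.0 / 180.00 × 0.85 ≈ 13.3 mL/min
CrCl ≈ 13 mL/min.
suvostatin: < 45 mL/min → 10% of 250 mg = 25 mg.
zenostatin: < 55 mL/min → 30% of 300 mg = 90 mg.
Total = 25 + 90 = 115 mg.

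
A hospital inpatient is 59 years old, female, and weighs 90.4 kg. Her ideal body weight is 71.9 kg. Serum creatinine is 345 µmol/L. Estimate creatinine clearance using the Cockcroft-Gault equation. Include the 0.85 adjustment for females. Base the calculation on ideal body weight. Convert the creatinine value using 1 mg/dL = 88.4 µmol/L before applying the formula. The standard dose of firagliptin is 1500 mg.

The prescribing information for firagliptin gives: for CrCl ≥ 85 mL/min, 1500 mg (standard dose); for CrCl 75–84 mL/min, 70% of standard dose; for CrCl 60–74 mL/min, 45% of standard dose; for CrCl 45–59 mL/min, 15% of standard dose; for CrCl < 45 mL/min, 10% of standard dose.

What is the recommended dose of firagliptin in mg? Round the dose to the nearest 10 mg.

SCr = 345 / 88.4 = 3.903 mg/dL
CrCl = (140 − 59) × 71.9 / (72 × 3.903) × 0.85 = 5823.9 / 281.02 × 0.85 ≈ 17.6 mL/min
CrCl ≈ 18 mL/min → bracket < 45 mL/min.
10% of 1500 mg = 150 mg

150 mg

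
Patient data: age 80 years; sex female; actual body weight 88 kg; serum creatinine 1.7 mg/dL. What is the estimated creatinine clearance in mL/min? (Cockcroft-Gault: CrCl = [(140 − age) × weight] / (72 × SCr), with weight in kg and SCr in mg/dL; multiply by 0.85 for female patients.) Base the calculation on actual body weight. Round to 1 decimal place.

CrCl = (140 − 80) × 88 / (72 × 1.7) × 0.85 = 5280.0 / 122.40 × 0.85 ≈ 36.7 mL/min

36.7 mL/min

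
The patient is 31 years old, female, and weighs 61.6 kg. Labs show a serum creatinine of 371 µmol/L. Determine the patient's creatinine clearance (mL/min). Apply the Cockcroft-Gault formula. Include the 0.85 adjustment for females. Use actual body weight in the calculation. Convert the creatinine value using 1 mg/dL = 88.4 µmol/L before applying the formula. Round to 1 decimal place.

18.9 mL/min

SCr = 371 / 88.4 = 4.197 mg/dL
CrCl = (140 − 31) × 61.6 / (72 × 4.197) × 0.85 = 6714.4 / 302.18 × 0.85 ≈ 18.9 mL/min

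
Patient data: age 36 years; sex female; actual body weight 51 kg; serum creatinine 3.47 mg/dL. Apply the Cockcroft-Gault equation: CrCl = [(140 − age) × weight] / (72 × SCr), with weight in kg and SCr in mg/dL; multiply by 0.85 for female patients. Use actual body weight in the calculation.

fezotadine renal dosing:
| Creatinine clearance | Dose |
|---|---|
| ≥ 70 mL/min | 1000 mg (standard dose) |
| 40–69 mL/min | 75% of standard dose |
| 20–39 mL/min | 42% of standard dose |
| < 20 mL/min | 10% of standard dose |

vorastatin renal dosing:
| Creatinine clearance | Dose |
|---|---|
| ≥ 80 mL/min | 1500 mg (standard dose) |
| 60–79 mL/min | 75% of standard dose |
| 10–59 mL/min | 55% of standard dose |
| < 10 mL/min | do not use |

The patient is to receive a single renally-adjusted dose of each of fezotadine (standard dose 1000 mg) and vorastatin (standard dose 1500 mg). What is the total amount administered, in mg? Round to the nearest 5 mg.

925 mg

CrCl = (140 − 36) × 51 / (72 × 3.47) × 0.85 = 5304.0 / 249.84 × 0.85 ≈ 18.0 mL/min
CrCl ≈ 18 mL/min.
fezotadine: < 20 mL/min → 10% of 1000 mg = 100 mg.
vorastatin: 10–59 mL/min → 55% of 1500 mg = 825 mg.
Total = 100 + 825 = 925 mg.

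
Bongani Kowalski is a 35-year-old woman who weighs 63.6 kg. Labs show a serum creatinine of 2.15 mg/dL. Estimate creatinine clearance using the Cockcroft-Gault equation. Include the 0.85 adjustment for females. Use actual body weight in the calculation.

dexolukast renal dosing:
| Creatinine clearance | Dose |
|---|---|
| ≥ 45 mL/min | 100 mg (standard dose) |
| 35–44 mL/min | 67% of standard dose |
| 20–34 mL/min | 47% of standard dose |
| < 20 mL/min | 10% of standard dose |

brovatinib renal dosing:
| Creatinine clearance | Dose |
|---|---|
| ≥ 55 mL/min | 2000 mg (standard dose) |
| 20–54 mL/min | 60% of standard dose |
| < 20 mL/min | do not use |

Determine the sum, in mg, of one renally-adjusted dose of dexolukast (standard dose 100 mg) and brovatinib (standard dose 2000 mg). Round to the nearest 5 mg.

1265 mg

CrCl = (140 − 35) × 63.6 / (72 × 2.15) × 0.85 = 6678.0 / 154.80 × 0.85 ≈ 36.7 mL/min
CrCl ≈ 37 mL/min.
dexolukast: 35–44 mL/min → 67% of 100 mg = 67 mg.
brovatinib: 20–54 mL/min → 60% of 2000 mg = 1200 mg.
Total = 67 + 1200 = 1267 mg.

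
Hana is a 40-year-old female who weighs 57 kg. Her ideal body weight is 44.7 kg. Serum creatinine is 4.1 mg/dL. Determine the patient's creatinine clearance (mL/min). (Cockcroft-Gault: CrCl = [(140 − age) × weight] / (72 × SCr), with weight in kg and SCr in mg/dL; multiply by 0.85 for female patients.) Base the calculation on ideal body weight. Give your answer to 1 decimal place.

12.9 mL/min

CrCl = (140 − 40) × 44.7 / (72 × 4.1) × 0.85 = 4470.0 / 295.20 × 0.85 ≈ 12.9 mL/min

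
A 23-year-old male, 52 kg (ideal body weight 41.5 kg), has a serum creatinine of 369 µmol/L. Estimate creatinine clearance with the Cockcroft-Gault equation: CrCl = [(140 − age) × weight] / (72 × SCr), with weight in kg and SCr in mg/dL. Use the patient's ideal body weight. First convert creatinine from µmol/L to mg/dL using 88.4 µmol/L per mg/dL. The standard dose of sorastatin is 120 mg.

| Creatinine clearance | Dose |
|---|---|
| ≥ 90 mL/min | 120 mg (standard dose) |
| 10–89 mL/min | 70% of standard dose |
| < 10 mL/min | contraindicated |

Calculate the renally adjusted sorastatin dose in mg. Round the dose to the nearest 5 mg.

SCr = 369 / 88.4 = 4.174 mg/dL
CrCl = (140 − 23) × 41.5 / (72 × 4.174) = 4855.5 / 300.53 ≈ 16.2 mL/min
CrCl ≈ 16 mL/min → bracket 10–89 mL/min.
70% of 120 mg = 84 mg → 85 mg

85 mg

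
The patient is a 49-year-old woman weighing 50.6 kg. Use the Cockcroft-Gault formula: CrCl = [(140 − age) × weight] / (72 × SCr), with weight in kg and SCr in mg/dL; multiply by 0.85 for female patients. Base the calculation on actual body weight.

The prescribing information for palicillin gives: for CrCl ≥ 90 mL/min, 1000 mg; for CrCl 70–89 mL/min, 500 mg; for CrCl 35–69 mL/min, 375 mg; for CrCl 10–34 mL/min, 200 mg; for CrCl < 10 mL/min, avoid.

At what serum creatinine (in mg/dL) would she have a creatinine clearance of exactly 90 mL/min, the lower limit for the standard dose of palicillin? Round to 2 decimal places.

Standard dose requires CrCl ≥ 90 mL/min.
Set (140 − 49) × 50.6 × 0.85 / (72 × SCr) = 90
SCr = (140 − 49) × 50.6 × 0.85 / (72 × 90) = 0.604 mg/dL

0.60 mg/dL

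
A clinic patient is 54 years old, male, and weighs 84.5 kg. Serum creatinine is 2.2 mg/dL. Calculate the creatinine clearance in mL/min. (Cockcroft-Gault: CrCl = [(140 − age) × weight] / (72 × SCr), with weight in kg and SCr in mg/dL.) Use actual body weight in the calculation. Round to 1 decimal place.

45.9 mL/min

CrCl = (140 − 54) × 84.5 / (72 × 2.2) = 7267.0 / 158.40 ≈ 45.9 mL/min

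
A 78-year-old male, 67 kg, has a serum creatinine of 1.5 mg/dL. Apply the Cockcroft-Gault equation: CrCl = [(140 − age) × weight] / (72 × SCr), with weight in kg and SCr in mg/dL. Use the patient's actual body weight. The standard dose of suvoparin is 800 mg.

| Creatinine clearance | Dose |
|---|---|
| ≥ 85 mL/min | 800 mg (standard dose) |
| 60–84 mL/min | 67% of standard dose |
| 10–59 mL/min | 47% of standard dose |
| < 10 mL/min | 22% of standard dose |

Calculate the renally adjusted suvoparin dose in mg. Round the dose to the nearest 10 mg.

CrCl = (140 − 78) × 67 / (72 × 1.5) = 4154.0 / 108.00 ≈ 38.5 mL/min
CrCl ≈ 38 mL/min → bracket 10–59 mL/min.
47% of 800 mg = 376 mg → 380 mg

380 mg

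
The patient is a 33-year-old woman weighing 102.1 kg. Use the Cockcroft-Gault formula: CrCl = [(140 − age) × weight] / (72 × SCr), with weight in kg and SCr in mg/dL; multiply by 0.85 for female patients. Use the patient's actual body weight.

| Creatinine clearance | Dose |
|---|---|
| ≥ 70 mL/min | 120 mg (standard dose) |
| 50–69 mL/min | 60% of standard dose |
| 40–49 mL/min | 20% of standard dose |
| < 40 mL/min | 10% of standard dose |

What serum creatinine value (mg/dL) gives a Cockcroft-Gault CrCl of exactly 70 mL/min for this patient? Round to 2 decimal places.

Standard dose requires CrCl ≥ 70 mL/min.
Set (140 − 33) × 102.1 × 0.85 / (72 × SCr) = 70
SCr = (140 − 33) × 102.1 × 0.85 / (72 × 70) = 1.842 mg/dL

1.84 mg/dL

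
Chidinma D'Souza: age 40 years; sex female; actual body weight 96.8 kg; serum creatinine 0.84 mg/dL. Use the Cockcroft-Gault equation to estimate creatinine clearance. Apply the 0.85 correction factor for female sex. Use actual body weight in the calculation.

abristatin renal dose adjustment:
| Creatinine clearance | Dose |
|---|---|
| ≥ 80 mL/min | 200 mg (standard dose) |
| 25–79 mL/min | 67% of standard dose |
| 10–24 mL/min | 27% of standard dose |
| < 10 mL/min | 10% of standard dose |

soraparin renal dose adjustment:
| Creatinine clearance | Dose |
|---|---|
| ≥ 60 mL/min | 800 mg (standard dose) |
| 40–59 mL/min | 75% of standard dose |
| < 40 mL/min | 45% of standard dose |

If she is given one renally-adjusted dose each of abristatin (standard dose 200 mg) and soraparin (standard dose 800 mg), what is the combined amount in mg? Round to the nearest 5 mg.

CrCl = (140 − 40) × 96.8 / (72 × 0.84) × 0.85 = 9680.0 / 60.48 × 0.85 ≈ 136.0 mL/min
CrCl ≈ 136 mL/min.
abristatin: ≥ 80 mL/min → 100% of 200 mg = 200 mg.
soraparin: ≥ 60 mL/min → 100% of 800 mg = 800 mg.
Total = 200 + 800 = 1000 mg.

1000 mg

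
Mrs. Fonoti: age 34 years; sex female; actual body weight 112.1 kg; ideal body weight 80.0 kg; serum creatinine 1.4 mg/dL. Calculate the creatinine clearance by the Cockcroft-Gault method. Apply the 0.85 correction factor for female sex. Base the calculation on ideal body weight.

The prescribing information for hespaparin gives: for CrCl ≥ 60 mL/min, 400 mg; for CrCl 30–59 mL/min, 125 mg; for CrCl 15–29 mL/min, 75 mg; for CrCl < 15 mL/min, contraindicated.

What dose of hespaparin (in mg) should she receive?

400 mg

CrCl = (140 − 34) × 80 / (72 × 1.4) × 0.85 = 8480.0 / 100.80 × 0.85 ≈ 71.5 mL/min
CrCl ≈ 72 mL/min → bracket ≥ 60 mL/min.
Dose for this bracket: 400 mg.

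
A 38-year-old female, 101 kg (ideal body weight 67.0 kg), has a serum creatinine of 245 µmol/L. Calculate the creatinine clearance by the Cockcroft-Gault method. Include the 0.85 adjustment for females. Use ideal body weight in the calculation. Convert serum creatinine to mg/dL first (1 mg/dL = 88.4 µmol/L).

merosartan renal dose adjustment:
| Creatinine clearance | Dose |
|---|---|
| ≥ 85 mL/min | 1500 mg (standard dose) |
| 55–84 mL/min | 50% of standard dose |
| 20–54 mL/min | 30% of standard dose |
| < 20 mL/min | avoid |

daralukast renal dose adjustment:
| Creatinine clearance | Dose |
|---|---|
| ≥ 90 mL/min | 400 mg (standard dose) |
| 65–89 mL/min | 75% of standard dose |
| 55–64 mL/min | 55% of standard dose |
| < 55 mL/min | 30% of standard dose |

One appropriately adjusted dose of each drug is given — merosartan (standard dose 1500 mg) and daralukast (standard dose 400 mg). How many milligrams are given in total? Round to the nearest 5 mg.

SCr = 245 / 88.4 = 2.771 mg/dL
CrCl = (140 − 38) × 67 / (72 × 2.771) × 0.85 = 6834.0 / 199.51 × 0.85 ≈ 29.1 mL/min
CrCl ≈ 29 mL/min.
merosartan: 20–54 mL/min → 30% of 1500 mg = 450 mg.
daralukast: < 55 mL/min → 30% of 400 mg = 120 mg.
Total = 450 + 120 = 570 mg.

570 mg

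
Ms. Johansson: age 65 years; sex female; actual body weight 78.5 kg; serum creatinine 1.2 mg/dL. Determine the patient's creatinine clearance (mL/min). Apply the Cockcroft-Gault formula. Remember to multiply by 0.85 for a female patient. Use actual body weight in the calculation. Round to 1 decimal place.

CrCl = (140 − 65) × 78.5 / (72 × 1.2) × 0.85 = 5887.5 / 86.40 × 0.85 ≈ 57.9 mL/min

57.9 mL/min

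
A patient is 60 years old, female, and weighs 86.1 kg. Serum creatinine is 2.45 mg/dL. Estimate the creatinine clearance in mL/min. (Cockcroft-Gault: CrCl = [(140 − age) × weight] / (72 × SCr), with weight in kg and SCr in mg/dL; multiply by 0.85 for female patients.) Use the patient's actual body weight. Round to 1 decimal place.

CrCl = (140 − 60) × 86.1 / (72 × 2.45) × 0.85 = 6888.0 / 176.40 × 0.85 ≈ 33.2 mL/min

33.2 mL/min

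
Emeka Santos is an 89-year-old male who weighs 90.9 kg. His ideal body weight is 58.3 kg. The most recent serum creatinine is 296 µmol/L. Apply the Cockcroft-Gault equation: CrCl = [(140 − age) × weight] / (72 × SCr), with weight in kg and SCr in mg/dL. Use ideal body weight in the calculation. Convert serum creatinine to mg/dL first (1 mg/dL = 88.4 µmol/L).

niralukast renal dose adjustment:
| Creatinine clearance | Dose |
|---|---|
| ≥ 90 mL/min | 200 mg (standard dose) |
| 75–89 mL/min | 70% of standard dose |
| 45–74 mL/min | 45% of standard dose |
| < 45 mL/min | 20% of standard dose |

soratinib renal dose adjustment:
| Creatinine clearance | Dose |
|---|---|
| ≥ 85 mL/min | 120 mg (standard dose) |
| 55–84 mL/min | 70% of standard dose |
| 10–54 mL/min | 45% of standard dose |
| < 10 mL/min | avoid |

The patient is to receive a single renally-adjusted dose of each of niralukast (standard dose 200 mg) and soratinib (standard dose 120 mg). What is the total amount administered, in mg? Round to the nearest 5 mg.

SCr = 296 / 88.4 = 3.348 mg/dL
CrCl = (140 − 89) × 58.3 / (72 × 3.348) = 2973.3 / 241.06 ≈ 12.3 mL/min
CrCl ≈ 12 mL/min.
niralukast: < 45 mL/min → 20% of 200 mg = 40 mg.
soratinib: 10–54 mL/min → 45% of 120 mg = 54 mg.
Total = 40 + 54 = 94 mg.

95 mg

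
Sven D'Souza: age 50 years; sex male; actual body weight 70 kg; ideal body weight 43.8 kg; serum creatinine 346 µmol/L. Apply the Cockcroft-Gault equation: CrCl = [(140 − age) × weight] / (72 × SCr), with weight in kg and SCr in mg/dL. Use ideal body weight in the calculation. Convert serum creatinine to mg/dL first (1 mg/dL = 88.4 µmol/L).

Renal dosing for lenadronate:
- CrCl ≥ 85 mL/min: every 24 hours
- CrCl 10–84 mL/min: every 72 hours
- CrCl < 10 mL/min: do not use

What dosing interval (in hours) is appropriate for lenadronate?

every 72 hours

SCr = 346 / 88.4 = 3.914 mg/dL
CrCl = (140 − 50) × 43.8 / (72 × 3.914) = 3942.0 / 281.81 ≈ 14.0 mL/min
CrCl ≈ 14 mL/min → bracket 10–84 mL/min → every 72 hours.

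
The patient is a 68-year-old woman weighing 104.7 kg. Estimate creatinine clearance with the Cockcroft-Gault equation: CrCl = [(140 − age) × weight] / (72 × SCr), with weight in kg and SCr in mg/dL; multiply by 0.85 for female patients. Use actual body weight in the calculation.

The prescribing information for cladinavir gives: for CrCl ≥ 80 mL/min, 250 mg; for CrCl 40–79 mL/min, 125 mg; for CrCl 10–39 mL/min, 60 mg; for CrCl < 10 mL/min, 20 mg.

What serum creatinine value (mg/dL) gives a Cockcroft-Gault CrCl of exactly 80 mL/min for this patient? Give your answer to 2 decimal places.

1.11 mg/dL

Standard dose requires CrCl ≥ 80 mL/min.
Set (140 − 68) × 104.7 × 0.85 / (72 × SCr) = 80
SCr = (140 − 68) × 104.7 × 0.85 / (72 × 80) = 1.112 mg/dL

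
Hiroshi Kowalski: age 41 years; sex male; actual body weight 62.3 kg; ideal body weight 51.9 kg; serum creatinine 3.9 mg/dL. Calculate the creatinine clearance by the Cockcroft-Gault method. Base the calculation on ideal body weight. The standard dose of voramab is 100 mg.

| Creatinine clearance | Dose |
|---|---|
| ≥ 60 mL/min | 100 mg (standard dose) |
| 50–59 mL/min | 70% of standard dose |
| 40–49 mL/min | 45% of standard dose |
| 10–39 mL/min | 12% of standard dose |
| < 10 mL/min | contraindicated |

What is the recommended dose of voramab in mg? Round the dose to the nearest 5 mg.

CrCl = (140 − 41) × 51.9 / (72 × 3.9) = 5138.1 / 280.80 ≈ 18.3 mL/min
CrCl ≈ 18 mL/min → bracket 10–39 mL/min.
12% of 100 mg = 12 mg → 10 mg

10 mg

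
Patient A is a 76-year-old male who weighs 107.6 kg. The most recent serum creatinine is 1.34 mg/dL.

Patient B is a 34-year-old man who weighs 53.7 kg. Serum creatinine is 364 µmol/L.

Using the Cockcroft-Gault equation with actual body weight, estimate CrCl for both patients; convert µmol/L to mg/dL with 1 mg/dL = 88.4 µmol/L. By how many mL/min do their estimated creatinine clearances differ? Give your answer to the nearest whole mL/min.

52 mL/min

Patient A: CrCl = (140 − 76) × 107.6 / (72 × 1.34) = 6886.4 / 96.48 ≈ 71.4 mL/min
Patient B: SCr = 364 / 88.4 = 4.118 mg/dL
Patient B: CrCl = (140 − 34) × 53.7 / (72 × 4.118) = 5692.2 / 296.50 ≈ 19.2 mL/min
|71.4 − 19.2| = 52.2 mL/min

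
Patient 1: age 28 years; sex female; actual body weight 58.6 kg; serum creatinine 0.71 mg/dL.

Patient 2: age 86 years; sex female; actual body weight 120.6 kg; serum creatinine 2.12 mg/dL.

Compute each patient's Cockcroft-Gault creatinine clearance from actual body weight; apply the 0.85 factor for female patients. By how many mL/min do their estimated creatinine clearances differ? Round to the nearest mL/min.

Patient 1: CrCl = (140 − 28) × 58.6 / (72 × 0.71) × 0.85 = 6563.2 / 51.12 × 0.85 ≈ 109.1 mL/min
Patient 2: CrCl = (140 − 86) × 120.6 / (72 × 2.12) × 0.85 = 6512.4 / 152.64 × 0.85 ≈ 36.3 mL/min
|109.1 − 36.3| = 72.8 mL/min

73 mL/min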